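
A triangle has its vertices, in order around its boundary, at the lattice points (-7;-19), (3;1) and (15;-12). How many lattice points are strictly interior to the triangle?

180

By the shoelace formula, twice the signed area is |[(-7)·1 − 3·(-19)] + [3·(-12) − 15·1] + [15·(-19) − (-7)·(-12)]| = 370, so the area is 185.
The number of boundary lattice points is Σ gcd(|Δx|,|Δy|) = gcd(10,20) + gcd(12,13) + gcd(22,7) = 10+1+1 = 12.
By Pick's theorem A = I + B/2 − 1, so I = 185 − 12/2 + 1 = 180.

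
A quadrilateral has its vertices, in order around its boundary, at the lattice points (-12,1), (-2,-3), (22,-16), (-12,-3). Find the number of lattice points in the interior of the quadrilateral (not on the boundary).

Using the shoelace formula, 2A = |[(-12)·(-3) − (-2)·1] + [(-2)·(-16) − 22·(-3)] + [22·(-3) − (-12)·(-16)] + [(-12)·1 − (-12)·(-3)]| = 170, so the area is 85.
The number of boundary lattice points is Σ gcd(|Δx|,|Δy|) = gcd(10,4) + gcd(24,13) + gcd(34,13) + gcd(0,4) = 2+1+1+4 = 8.
By Pick's theorem A = I + B/2 − 1, so I = 85 − 8/2 + 1 = 82.

82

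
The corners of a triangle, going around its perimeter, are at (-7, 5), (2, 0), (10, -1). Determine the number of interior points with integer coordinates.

15

By the shoelace formula, twice the signed area is |((-7)·0 − 2·5) + (2·(-1) − 10·0) + (10·5 − (-7)·(-1))| = 31, so the area is 31/2.
Summing gcd(|Δx|,|Δy|) over the edges gives the boundary count: gcd(9,5) + gcd(8,1) + gcd(17,6) = 1+1+1 = 3.
Pick's theorem gives I = A − B/2 + 1 = 31/2 − 3/2 + 1 = 15.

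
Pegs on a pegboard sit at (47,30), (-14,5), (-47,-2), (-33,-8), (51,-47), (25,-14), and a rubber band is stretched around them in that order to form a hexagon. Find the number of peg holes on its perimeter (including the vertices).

The number of boundary lattice points is Σ gcd(|Δx|,|Δy|) = gcd(61,25) + gcd(33,7) + gcd(14,6) + gcd(84,39) + gcd(26,33) + gcd(22,44) = 1+1+2+3+1+22 = 30.

30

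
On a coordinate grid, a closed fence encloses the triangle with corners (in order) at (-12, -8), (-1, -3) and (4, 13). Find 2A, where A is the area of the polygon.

151

Using the shoelace formula, 2A = |((-12)·(-3) − (-1)·(-8)) + ((-1)·13 − 4·(-3)) + (4·(-8) − (-12)·13)| = 151, so the area is 75.5.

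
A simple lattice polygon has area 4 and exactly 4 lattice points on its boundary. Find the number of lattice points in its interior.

From Pick's theorem, I = A − B/2 + 1 = 4 − 4/2 + 1 = 3.

3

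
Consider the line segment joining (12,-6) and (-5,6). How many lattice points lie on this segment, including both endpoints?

2

The number of lattice points on a segment between lattice points is gcd(|Δx|,|Δy|) + 1 = gcd(17,12) + 1 = 1 + 1 = 2.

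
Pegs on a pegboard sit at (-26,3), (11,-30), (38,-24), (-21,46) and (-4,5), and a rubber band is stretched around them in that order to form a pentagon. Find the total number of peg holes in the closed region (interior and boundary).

1537

By the shoelace formula, twice the signed area is |[(-26)·(-30) − 11·3] + [11·(-24) − 38·(-30)] + [38·46 − (-21)·(-24)] + [(-21)·5 − (-4)·46] + [(-4)·3 − (-26)·5]| = 3064, so the area is 1532.
Along each edge there are gcd(|Δx|,|Δy|)+1 lattice points, so counting each shared vertex once the boundary has gcd(37,33) + gcd(27,6) + gcd(59,70) + gcd(17,41) + gcd(22,2) = 1+3+1+1+2 = 8.
Pick's theorem gives I = A − B/2 + 1 = 1532 − 8/2 + 1 = 1529, so the closed region contains I + B = 1529 + 8 = 1537 lattice points.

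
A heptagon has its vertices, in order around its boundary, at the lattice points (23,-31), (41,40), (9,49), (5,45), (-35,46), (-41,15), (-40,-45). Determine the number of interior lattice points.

5936

The shoelace formula gives twice the area as |[23·40 − 41·(-31)] + [41·49 − 9·40] + [9·45 − 5·49] + [5·46 − (-35)·45] + [(-35)·15 − (-41)·46] + [(-41)·(-45) − (-40)·15] + [(-40)·(-31) − 23·(-45)]| = 11886, so the area is 5943.
The number of boundary lattice points is Σ gcd(|Δx|,|Δy|) = gcd(18,71) + gcd(32,9) + gcd(4,4) + gcd(40,1) + gcd(6,31) + gcd(1,60) + gcd(63,14) = 1+1+4+1+1+1+7 = 16.
Pick's theorem gives I = A − B/2 + 1 = 5943 − 16/2 + 1 = 5936.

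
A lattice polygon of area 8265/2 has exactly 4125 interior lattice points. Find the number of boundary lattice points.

17

Pick's theorem gives A = I + B/2 − 1, so B = 2(A − I + 1) = 2(8265/2 − 4125 + 1) = 17.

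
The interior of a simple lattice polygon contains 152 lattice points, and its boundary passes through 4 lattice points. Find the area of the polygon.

By Pick's theorem, A = I + B/2 − 1 = 152 + 4/2 − 1 = 153.

153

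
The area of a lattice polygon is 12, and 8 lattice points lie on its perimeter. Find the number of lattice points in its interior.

Pick's theorem A = I + B/2 − 1 rearranges to I = A − B/2 + 1 = 12 − 8/2 + 1 = 9.

9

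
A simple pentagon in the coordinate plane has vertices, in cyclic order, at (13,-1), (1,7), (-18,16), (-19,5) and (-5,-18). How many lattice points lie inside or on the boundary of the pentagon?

By the shoelace formula, twice the signed area is |(13·7 − 1·(-1)) + (1·16 − (-18)·7) + ((-18)·5 − (-19)·16) + ((-19)·(-18) − (-5)·5) + ((-5)·(-1) − 13·(-18))| = 1054, so the area is 527.
The number of boundary lattice points is Σ gcd(|Δx|,|Δy|) = gcd(12,8) + gcd(19,9) + gcd(1,11) + gcd(14,23) + gcd(18,17) = 4+1+1+1+1 = 8.
Pick's theorem gives I = A − B/2 + 1 = 527 − 8/2 + 1 = 524, so the closed region contains I + B = 524 + 8 = 532 lattice points.

532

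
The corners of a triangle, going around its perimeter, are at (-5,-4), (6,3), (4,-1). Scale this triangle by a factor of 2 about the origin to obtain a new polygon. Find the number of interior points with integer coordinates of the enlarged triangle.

By the shoelace formula, twice the signed area is |((-5)·3 − 6·(-4)) + (6·(-1) − 4·3) + (4·(-4) − (-5)·(-1))| = 30, so the area is 15.
Along each edge there are gcd(|Δx|,|Δy|)+1 lattice points, so counting each shared vertex once the boundary has gcd(11,7) + gcd(2,4) + gcd(9,3) = 1+2+3 = 6.
Scaling by 2 multiplies the area by 2² = 4 (so the new area is 60) and multiplies the boundary lattice-point count by 2, giving 12.
By Pick's theorem, the interior count of the dilated polygon is 60 − 12/2 + 1 = 55.

55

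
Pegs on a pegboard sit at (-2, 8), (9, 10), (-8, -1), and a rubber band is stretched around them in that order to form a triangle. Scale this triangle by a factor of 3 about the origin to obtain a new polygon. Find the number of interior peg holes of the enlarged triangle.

385

By the shoelace formula, twice the signed area is |((-2)·10 − 9·8) + (9·(-1) − (-8)·10) + ((-8)·8 − (-2)·(-1))| = 87, so the area is 43.5.
Along each edge there are gcd(|Δx|,|Δy|)+1 lattice points, so counting each shared vertex once the boundary has gcd(11,2) + gcd(17,11) + gcd(6,9) = 1+1+3 = 5.
Scaling by 3 multiplies the area by 3² = 9 (so the new area is 391.5) and multiplies the boundary lattice-point count by 3, giving 15.
By Pick's theorem, the interior count of the dilated polygon is 391.5 − 15/2 + 1 = 385.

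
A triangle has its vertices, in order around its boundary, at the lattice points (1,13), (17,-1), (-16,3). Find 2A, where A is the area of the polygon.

The shoelace formula gives twice the area as |(1·(-1) − 17·13) + (17·3 − (-16)·(-1)) + ((-16)·13 − 1·3)| = 398, so the area is 199.

398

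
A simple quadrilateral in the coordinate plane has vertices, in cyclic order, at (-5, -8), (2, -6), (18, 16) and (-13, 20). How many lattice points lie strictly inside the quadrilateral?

Using the shoelace formula, 2A = |[(-5)·(-6) − 2·(-8)] + [2·16 − 18·(-6)] + [18·20 − (-13)·16] + [(-13)·(-8) − (-5)·20]| = 958, so the area is 479.
Summing gcd(|Δx|,|Δy|) over the edges gives the boundary count: gcd(7,2) + gcd(16,22) + gcd(31,4) + gcd(8,28) = 1+2+1+4 = 8.
Pick's theorem gives I = A − B/2 + 1 = 479 − 8/2 + 1 = 476.

476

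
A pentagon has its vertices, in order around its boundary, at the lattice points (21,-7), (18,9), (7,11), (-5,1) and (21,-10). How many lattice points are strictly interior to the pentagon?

By the shoelace formula, twice the signed area is |(21·9 − 18·(-7)) + (18·11 − 7·9) + (7·1 − (-5)·11) + ((-5)·(-10) − 21·1) + (21·(-7) − 21·(-10))| = 604, so the area is 302.
The number of boundary lattice points is Σ gcd(|Δx|,|Δy|) = gcd(3,16) + gcd(11,2) + gcd(12,10) + gcd(26,11) + gcd(0,3) = 1+1+2+1+3 = 8.
By Pick's theorem A = I + B/2 − 1, so I = 302 − 8/2 + 1 = 299.

299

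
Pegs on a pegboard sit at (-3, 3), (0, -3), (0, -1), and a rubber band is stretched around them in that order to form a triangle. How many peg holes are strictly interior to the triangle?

1

Using the shoelace formula, 2A = |((-3)·(-3) − 0·3) + (0·(-1) − 0·(-3)) + (0·3 − (-3)·(-1))| = 6, so the area is 3.
The number of boundary lattice points is Σ gcd(|Δx|,|Δy|) = gcd(3,6) + gcd(0,2) + gcd(3,4) = 3+2+1 = 6.
Pick's theorem gives I = A − B/2 + 1 = 3 − 6/2 + 1 = 1.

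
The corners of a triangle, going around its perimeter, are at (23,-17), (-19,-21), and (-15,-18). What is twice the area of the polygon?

The shoelace formula gives twice the area as |(23·(-21) − (-19)·(-17)) + ((-19)·(-18) − (-15)·(-21)) + ((-15)·(-17) − 23·(-18))| = 110, so the area is 55.

110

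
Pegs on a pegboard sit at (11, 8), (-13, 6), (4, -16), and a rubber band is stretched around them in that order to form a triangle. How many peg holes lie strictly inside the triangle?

The shoelace formula gives twice the area as |[11·6 − (-13)·8] + [(-13)·(-16) − 4·6] + [4·8 − 11·(-16)]| = 562, so the area is 281.
Along each edge there are gcd(|Δx|,|Δy|)+1 lattice points, so counting each shared vertex once the boundary has gcd(24,2) + gcd(17,22) + gcd(7,24) = 2+1+1 = 4.
By Pick's theorem A = I + B/2 − 1, so I = 281 − 4/2 + 1 = 280.

280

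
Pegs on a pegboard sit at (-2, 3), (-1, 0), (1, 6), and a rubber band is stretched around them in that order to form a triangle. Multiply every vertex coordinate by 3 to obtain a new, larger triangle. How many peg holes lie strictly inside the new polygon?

The shoelace formula gives twice the area as |[(-2)·0 − (-1)·3] + [(-1)·6 − 1·0] + [1·3 − (-2)·6]| = 12, so the area is 6.
The number of boundary lattice points is Σ gcd(|Δx|,|Δy|) = gcd(1,3) + gcd(2,6) + gcd(3,3) = 1+2+3 = 6.
Scaling by 3 multiplies the area by 3² = 9 (so the new area is 54) and multiplies the boundary lattice-point count by 3, giving 18.
By Pick's theorem, the interior count of the dilated polygon is 54 − 18/2 + 1 = 46.

46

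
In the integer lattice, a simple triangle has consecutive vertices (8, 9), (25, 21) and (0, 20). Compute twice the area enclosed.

Using the shoelace formula, 2A = |(8·21 − 25·9) + (25·20 − 0·21) + (0·9 − 8·20)| = 283, so the area is 283/2.

283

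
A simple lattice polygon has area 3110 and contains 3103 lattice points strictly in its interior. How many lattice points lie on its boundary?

Pick's theorem gives A = I + B/2 − 1, so B = 2(A − I + 1) = 2(3110 − 3103 + 1) = 16.

16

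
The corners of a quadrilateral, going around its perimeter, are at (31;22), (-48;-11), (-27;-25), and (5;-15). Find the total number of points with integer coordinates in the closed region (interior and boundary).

1368

By the shoelace formula, twice the signed area is |[31·(-11) − (-48)·22] + [(-48)·(-25) − (-27)·(-11)] + [(-27)·(-15) − 5·(-25)] + [5·22 − 31·(-15)]| = 2723, so the area is 1361.5.
The number of boundary lattice points is Σ gcd(|Δx|,|Δy|) = gcd(79,33) + gcd(21,14) + gcd(32,10) + gcd(26,37) = 1+7+2+1 = 11.
Pick's theorem gives I = A − B/2 + 1 = 1361.5 − 11/2 + 1 = 1357, so the closed region contains I + B = 1357 + 11 = 1368 lattice points.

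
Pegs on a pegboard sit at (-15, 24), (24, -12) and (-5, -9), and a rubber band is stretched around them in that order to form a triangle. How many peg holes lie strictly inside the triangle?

462

By the shoelace formula, twice the signed area is |((-15)·(-12) − 24·24) + (24·(-9) − (-5)·(-12)) + ((-5)·24 − (-15)·(-9))| = 927, so the area is 463.5.
The number of boundary lattice points is Σ gcd(|Δx|,|Δy|) = gcd(39,36) + gcd(29,3) + gcd(10,33) = 3+1+1 = 5.
By Pick's theorem A = I + B/2 − 1, so I = 463.5 − 5/2 + 1 = 462.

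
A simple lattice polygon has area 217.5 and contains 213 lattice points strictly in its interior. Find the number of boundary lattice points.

Pick's theorem gives A = I + B/2 − 1, so B = 2(A − I + 1) = 2(217.5 − 213 + 1) = 11.

11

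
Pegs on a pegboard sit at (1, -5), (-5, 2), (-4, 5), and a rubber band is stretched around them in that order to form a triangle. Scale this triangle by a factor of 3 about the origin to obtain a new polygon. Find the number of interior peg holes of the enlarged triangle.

103

By the shoelace formula, twice the signed area is |[1·2 − (-5)·(-5)] + [(-5)·5 − (-4)·2] + [(-4)·(-5) − 1·5]| = 25, so the area is 12.5.
Summing gcd(|Δx|,|Δy|) over the edges gives the boundary count: gcd(6,7) + gcd(1,3) + gcd(5,10) = 1+1+5 = 7.
Scaling by 3 multiplies the area by 3² = 9 (so the new area is 112.5) and multiplies the boundary lattice-point count by 3, giving 21.
By Pick's theorem, the interior count of the dilated polygon is 112.5 − 21/2 + 1 = 103.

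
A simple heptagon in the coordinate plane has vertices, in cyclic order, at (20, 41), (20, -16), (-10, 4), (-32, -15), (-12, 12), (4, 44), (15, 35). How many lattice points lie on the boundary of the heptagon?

Summing gcd(|Δx|,|Δy|) over the edges gives the boundary count: gcd(0,57) + gcd(30,20) + gcd(22,19) + gcd(20,27) + gcd(16,32) + gcd(11,9) + gcd(5,6) = 57+10+1+1+16+1+1 = 87.

87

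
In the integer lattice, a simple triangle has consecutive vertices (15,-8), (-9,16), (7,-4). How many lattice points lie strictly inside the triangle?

By the shoelace formula, twice the signed area is |(15·16 − (-9)·(-8)) + ((-9)·(-4) − 7·16) + (7·(-8) − 15·(-4))| = 96, so the area is 48.
Summing gcd(|Δx|,|Δy|) over the edges gives the boundary count: gcd(24,24) + gcd(16,20) + gcd(8,4) = 24+4+4 = 32.
By Pick's theorem A = I + B/2 − 1, so I = 48 − 32/2 + 1 = 33.

33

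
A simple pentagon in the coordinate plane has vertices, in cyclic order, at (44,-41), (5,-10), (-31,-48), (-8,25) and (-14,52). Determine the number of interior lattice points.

1859

Using the shoelace formula, 2A = |(44·(-10) − 5·(-41)) + (5·(-48) − (-31)·(-10)) + ((-31)·25 − (-8)·(-48)) + ((-8)·52 − (-14)·25) + ((-14)·(-41) − 44·52)| = 3724, so the area is 1862.
Along each edge there are gcd(|Δx|,|Δy|)+1 lattice points, so counting each shared vertex once the boundary has gcd(39,31) + gcd(36,38) + gcd(23,73) + gcd(6,27) + gcd(58,93) = 1+2+1+3+1 = 8.
Pick's theorem gives I = A − B/2 + 1 = 1862 − 8/2 + 1 = 1859.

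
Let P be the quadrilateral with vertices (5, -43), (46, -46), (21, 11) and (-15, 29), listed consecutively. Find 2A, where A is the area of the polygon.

4494

Using the shoelace formula, 2A = |[5·(-46) − 46·(-43)] + [46·11 − 21·(-46)] + [21·29 − (-15)·11] + [(-15)·(-43) − 5·29]| = 4494, so the area is 2247.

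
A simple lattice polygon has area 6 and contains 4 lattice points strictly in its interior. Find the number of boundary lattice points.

Pick's theorem gives A = I + B/2 − 1, so B = 2(A − I + 1) = 2(6 − 4 + 1) = 6.

6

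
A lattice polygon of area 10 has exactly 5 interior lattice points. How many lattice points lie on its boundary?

12

Pick's theorem gives A = I + B/2 − 1, so B = 2(A − I + 1) = 2(10 − 5 + 1) = 12.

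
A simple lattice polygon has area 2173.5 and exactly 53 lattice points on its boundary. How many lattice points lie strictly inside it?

2148

Pick's theorem A = I + B/2 − 1 rearranges to I = A − B/2 + 1 = 2173.5 − 53/2 + 1 = 2148.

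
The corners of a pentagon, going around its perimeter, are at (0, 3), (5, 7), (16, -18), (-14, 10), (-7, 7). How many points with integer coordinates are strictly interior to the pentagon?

Using the shoelace formula, 2A = |[0·7 − 5·3] + [5·(-18) − 16·7] + [16·10 − (-14)·(-18)] + [(-14)·7 − (-7)·10] + [(-7)·3 − 0·7]| = 358, so the area is 179.
Summing gcd(|Δx|,|Δy|) over the edges gives the boundary count: gcd(5,4) + gcd(11,25) + gcd(30,28) + gcd(7,3) + gcd(7,4) = 1+1+2+1+1 = 6.
By Pick's theorem A = I + B/2 − 1, so I = 179 − 6/2 + 1 = 177.

177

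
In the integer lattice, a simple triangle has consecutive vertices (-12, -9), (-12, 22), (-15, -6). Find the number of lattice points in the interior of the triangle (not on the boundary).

30

Using the shoelace formula, 2A = |((-12)·22 − (-12)·(-9)) + ((-12)·(-6) − (-15)·22) + ((-15)·(-9) − (-12)·(-6))| = 93, so the area is 93/2.
Summing gcd(|Δx|,|Δy|) over the edges gives the boundary count: gcd(0,31) + gcd(3,28) + gcd(3,3) = 31+1+3 = 35.
By Pick's theorem A = I + B/2 − 1, so I = 93/2 − 35/2 + 1 = 30.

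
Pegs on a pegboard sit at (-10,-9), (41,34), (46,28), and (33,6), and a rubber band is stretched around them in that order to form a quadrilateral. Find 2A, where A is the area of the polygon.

1272

By the shoelace formula, twice the signed area is |[(-10)·34 − 41·(-9)] + [41·28 − 46·34] + [46·6 − 33·28] + [33·(-9) − (-10)·6]| = 1272, so the area is 636.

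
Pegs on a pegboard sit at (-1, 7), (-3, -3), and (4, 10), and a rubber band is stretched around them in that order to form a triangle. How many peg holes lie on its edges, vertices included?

4

Along each edge there are gcd(|Δx|,|Δy|)+1 lattice points, so counting each shared vertex once the boundary has gcd(2,10) + gcd(7,13) + gcd(5,3) = 2+1+1 = 4.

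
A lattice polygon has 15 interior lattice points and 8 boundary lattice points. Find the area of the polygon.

18

Pick's theorem states A = I + B/2 − 1, so A = 15 + 8/2 − 1 = 18.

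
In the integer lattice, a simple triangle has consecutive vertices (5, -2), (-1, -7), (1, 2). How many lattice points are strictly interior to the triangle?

Using the shoelace formula, 2A = |[5·(-7) − (-1)·(-2)] + [(-1)·2 − 1·(-7)] + [1·(-2) − 5·2]| = 44, so the area is 22.
Summing gcd(|Δx|,|Δy|) over the edges gives the boundary count: gcd(6,5) + gcd(2,9) + gcd(4,4) = 1+1+4 = 6.
Pick's theorem gives I = A − B/2 + 1 = 22 − 6/2 + 1 = 20.

20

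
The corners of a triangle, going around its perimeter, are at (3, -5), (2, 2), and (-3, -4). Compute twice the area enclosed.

41

Using the shoelace formula, 2A = |[3·2 − 2·(-5)] + [2·(-4) − (-3)·2] + [(-3)·(-5) − 3·(-4)]| = 41, so the area is 41/2.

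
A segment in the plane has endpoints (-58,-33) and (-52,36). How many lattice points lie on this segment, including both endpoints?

4

The number of lattice points on a segment between lattice points is gcd(|Δx|,|Δy|) + 1 = gcd(6,69) + 1 = 3 + 1 = 4.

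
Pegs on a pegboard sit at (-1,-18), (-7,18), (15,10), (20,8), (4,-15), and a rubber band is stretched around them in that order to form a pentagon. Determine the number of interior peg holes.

The shoelace formula gives twice the area as |((-1)·18 − (-7)·(-18)) + ((-7)·10 − 15·18) + (15·8 − 20·10) + (20·(-15) − 4·8) + (4·(-18) − (-1)·(-15))| = 983, so the area is 983/2.
The number of boundary lattice points is Σ gcd(|Δx|,|Δy|) = gcd(6,36) + gcd(22,8) + gcd(5,2) + gcd(16,23) + gcd(5,3) = 6+2+1+1+1 = 11.
By Pick's theorem A = I + B/2 − 1, so I = 983/2 − 11/2 + 1 = 487.

487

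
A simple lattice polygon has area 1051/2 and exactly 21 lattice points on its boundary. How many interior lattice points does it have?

516

Pick's theorem A = I + B/2 − 1 rearranges to I = A − B/2 + 1 = 1051/2 − 21/2 + 1 = 516.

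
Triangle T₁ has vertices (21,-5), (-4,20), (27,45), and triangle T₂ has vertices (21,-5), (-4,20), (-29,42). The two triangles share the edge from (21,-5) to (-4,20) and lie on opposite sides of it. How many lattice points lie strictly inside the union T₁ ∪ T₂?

The union is the simple quadrilateral with vertices (21,-5), (27,45), (-4,20), (-29,42) in order.
Using the shoelace formula, 2A = |(21·45 − 27·(-5)) + (27·20 − (-4)·45) + ((-4)·42 − (-29)·20) + ((-29)·(-5) − 21·42)| = 1475, so the area is 737.5.
The number of boundary lattice points is Σ gcd(|Δx|,|Δy|) = gcd(6,50) + gcd(31,25) + gcd(25,22) + gcd(50,47) = 2+1+1+1 = 5.
By Pick's theorem I = A − B/2 + 1 = 737.5 − 5/2 + 1 = 736.

736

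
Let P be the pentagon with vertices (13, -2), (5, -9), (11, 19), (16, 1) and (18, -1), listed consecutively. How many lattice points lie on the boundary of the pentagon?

7

Summing gcd(|Δx|,|Δy|) over the edges gives the boundary count: gcd(8,7) + gcd(6,28) + gcd(5,18) + gcd(2,2) + gcd(5,1) = 1+2+1+2+1 = 7.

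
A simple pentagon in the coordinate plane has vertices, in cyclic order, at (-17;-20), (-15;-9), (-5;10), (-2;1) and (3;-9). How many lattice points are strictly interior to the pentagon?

Using the shoelace formula, 2A = |((-17)·(-9) − (-15)·(-20)) + ((-15)·10 − (-5)·(-9)) + ((-5)·1 − (-2)·10) + ((-2)·(-9) − 3·1) + (3·(-20) − (-17)·(-9))| = 525, so the area is 262.5.
Summing gcd(|Δx|,|Δy|) over the edges gives the boundary count: gcd(2,11) + gcd(10,19) + gcd(3,9) + gcd(5,10) + gcd(20,11) = 1+1+3+5+1 = 11.
By Pick's theorem A = I + B/2 − 1, so I = 262.5 − 11/2 + 1 = 258.

258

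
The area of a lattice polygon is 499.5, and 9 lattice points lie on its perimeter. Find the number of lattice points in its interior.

496

Pick's theorem A = I + B/2 − 1 rearranges to I = A − B/2 + 1 = 499.5 − 9/2 + 1 = 496.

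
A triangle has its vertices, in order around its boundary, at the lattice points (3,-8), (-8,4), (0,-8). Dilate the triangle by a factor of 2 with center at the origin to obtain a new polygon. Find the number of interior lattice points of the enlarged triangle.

By the shoelace formula, twice the signed area is |[3·4 − (-8)·(-8)] + [(-8)·(-8) − 0·4] + [0·(-8) − 3·(-8)]| = 36, so the area is 18.
Along each edge there are gcd(|Δx|,|Δy|)+1 lattice points, so counting each shared vertex once the boundary has gcd(11,12) + gcd(8,12) + gcd(3,0) = 1+4+3 = 8.
Scaling by 2 multiplies the area by 2² = 4 (so the new area is 72) and multiplies the boundary lattice-point count by 2, giving 16.
By Pick's theorem, the interior count of the dilated polygon is 72 − 16/2 + 1 = 65.

65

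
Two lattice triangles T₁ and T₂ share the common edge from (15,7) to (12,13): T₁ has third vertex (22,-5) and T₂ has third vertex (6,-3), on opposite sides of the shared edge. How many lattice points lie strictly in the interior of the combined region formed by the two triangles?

43

The union is the simple quadrilateral with vertices (15,7), (22,-5), (12,13), (6,-3) in order.
Using the shoelace formula, 2A = |(15·(-5) − 22·7) + (22·13 − 12·(-5)) + (12·(-3) − 6·13) + (6·7 − 15·(-3))| = 90, so the area is 45.
The number of boundary lattice points is Σ gcd(|Δx|,|Δy|) = gcd(7,12) + gcd(10,18) + gcd(6,16) + gcd(9,10) = 1+2+2+1 = 6.
By Pick's theorem I = A − B/2 + 1 = 45 − 6/2 + 1 = 43.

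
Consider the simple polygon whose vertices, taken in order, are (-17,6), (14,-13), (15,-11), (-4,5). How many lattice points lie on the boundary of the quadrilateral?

Summing gcd(|Δx|,|Δy|) over the edges gives the boundary count: gcd(31,19) + gcd(1,2) + gcd(19,16) + gcd(13,1) = 1+1+1+1 = 4.

4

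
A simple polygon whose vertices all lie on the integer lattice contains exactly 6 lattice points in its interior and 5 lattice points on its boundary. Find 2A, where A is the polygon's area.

15

Pick's theorem states A = I + B/2 − 1, so A = 6 + 5/2 − 1 = 15/2.
Hence 2A = 15.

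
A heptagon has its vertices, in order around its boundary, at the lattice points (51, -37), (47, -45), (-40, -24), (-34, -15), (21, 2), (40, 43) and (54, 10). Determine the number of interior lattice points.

The shoelace formula gives twice the area as |(51·(-45) − 47·(-37)) + (47·(-24) − (-40)·(-45)) + ((-40)·(-15) − (-34)·(-24)) + ((-34)·2 − 21·(-15)) + (21·43 − 40·2) + (40·10 − 54·43) + (54·(-37) − 51·10)| = 7060, so the area is 3530.
The number of boundary lattice points is Σ gcd(|Δx|,|Δy|) = gcd(4,8) + gcd(87,21) + gcd(6,9) + gcd(55,17) + gcd(19,41) + gcd(14,33) + gcd(3,47) = 4+3+3+1+1+1+1 = 14.
By Pick's theorem A = I + B/2 − 1, so I = 3530 − 14/2 + 1 = 3524.

3524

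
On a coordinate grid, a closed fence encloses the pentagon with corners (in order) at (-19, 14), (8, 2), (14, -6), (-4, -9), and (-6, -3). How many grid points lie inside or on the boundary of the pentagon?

Using the shoelace formula, 2A = |((-19)·2 − 8·14) + (8·(-6) − 14·2) + (14·(-9) − (-4)·(-6)) + ((-4)·(-3) − (-6)·(-9)) + ((-6)·14 − (-19)·(-3))| = 559, so the area is 559/2.
Summing gcd(|Δx|,|Δy|) over the edges gives the boundary count: gcd(27,12) + gcd(6,8) + gcd(18,3) + gcd(2,6) + gcd(13,17) = 3+2+3+2+1 = 11.
Pick's theorem gives I = A − B/2 + 1 = 559/2 − 11/2 + 1 = 275, so the closed region contains I + B = 275 + 11 = 286 lattice points.

286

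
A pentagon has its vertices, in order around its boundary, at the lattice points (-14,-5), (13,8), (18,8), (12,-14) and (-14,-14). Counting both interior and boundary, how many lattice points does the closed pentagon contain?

485

By the shoelace formula, twice the signed area is |[(-14)·8 − 13·(-5)] + [13·8 − 18·8] + [18·(-14) − 12·8] + [12·(-14) − (-14)·(-14)] + [(-14)·(-5) − (-14)·(-14)]| = 925, so the area is 925/2.
Along each edge there are gcd(|Δx|,|Δy|)+1 lattice points, so counting each shared vertex once the boundary has gcd(27,13) + gcd(5,0) + gcd(6,22) + gcd(26,0) + gcd(0,9) = 1+5+2+26+9 = 43.
Pick's theorem gives I = A − B/2 + 1 = 925/2 − 43/2 + 1 = 442, so the closed region contains I + B = 442 + 43 = 485 lattice points.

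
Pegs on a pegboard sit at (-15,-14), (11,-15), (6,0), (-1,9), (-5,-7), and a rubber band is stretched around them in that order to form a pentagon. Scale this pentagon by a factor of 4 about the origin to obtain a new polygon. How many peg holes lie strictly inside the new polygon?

4297

Using the shoelace formula, 2A = |((-15)·(-15) − 11·(-14)) + (11·0 − 6·(-15)) + (6·9 − (-1)·0) + ((-1)·(-7) − (-5)·9) + ((-5)·(-14) − (-15)·(-7))| = 540, so the area is 270.
Summing gcd(|Δx|,|Δy|) over the edges gives the boundary count: gcd(26,1) + gcd(5,15) + gcd(7,9) + gcd(4,16) + gcd(10,7) = 1+5+1+4+1 = 12.
Scaling by 4 multiplies the area by 4² = 16 (so the new area is 4320) and multiplies the boundary lattice-point count by 4, giving 48.
By Pick's theorem, the interior count of the dilated polygon is 4320 − 48/2 + 1 = 4297.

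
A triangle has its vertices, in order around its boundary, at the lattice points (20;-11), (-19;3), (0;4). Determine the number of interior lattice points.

By the shoelace formula, twice the signed area is |(20·3 − (-19)·(-11)) + ((-19)·4 − 0·3) + (0·(-11) − 20·4)| = 305, so the area is 152.5.
Along each edge there are gcd(|Δx|,|Δy|)+1 lattice points, so counting each shared vertex once the boundary has gcd(39,14) + gcd(19,1) + gcd(20,15) = 1+1+5 = 7.
By Pick's theorem A = I + B/2 − 1, so I = 152.5 − 7/2 + 1 = 150.

150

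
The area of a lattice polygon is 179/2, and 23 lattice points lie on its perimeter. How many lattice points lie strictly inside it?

79

Pick's theorem A = I + B/2 − 1 rearranges to I = A − B/2 + 1 = 179/2 − 23/2 + 1 = 79.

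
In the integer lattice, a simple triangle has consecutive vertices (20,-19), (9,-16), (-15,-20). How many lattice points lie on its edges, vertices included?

6

The number of boundary lattice points is Σ gcd(|Δx|,|Δy|) = gcd(11,3) + gcd(24,4) + gcd(35,1) = 1+4+1 = 6.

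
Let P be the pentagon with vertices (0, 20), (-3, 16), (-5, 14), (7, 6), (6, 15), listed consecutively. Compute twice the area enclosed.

By the shoelace formula, twice the signed area is |[0·16 − (-3)·20] + [(-3)·14 − (-5)·16] + [(-5)·6 − 7·14] + [7·15 − 6·6] + [6·20 − 0·15]| = 159, so the area is 159/2.

159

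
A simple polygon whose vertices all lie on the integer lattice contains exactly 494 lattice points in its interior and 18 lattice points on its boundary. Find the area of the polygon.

By Pick's theorem, A = I + B/2 − 1 = 494 + 18/2 − 1 = 502.

502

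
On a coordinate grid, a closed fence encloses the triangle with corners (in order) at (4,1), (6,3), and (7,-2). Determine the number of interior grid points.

The shoelace formula gives twice the area as |(4·3 − 6·1) + (6·(-2) − 7·3) + (7·1 − 4·(-2))| = 12, so the area is 6.
The number of boundary lattice points is Σ gcd(|Δx|,|Δy|) = gcd(2,2) + gcd(1,5) + gcd(3,3) = 2+1+3 = 6.
By Pick's theorem A = I + B/2 − 1, so I = 6 − 6/2 + 1 = 4.

4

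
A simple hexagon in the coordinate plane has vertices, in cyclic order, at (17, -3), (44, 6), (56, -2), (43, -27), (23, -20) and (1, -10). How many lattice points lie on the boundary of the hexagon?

18

Summing gcd(|Δx|,|Δy|) over the edges gives the boundary count: gcd(27,9) + gcd(12,8) + gcd(13,25) + gcd(20,7) + gcd(22,10) + gcd(16,7) = 9+4+1+1+2+1 = 18.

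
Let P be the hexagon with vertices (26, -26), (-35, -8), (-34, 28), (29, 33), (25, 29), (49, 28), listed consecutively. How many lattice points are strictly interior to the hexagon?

By the shoelace formula, twice the signed area is |(26·(-8) − (-35)·(-26)) + ((-35)·28 − (-34)·(-8)) + ((-34)·33 − 29·28) + (29·29 − 25·33) + (25·28 − 49·29) + (49·(-26) − 26·28)| = 7011, so the area is 3505.5.
The number of boundary lattice points is Σ gcd(|Δx|,|Δy|) = gcd(61,18) + gcd(1,36) + gcd(63,5) + gcd(4,4) + gcd(24,1) + gcd(23,54) = 1+1+1+4+1+1 = 9.
Pick's theorem gives I = A − B/2 + 1 = 3505.5 − 9/2 + 1 = 3502.

3502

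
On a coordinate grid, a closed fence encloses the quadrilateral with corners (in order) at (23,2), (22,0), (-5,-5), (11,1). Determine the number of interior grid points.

Using the shoelace formula, 2A = |(23·0 − 22·2) + (22·(-5) − (-5)·0) + ((-5)·1 − 11·(-5)) + (11·2 − 23·1)| = 105, so the area is 52.5.
The number of boundary lattice points is Σ gcd(|Δx|,|Δy|) = gcd(1,2) + gcd(27,5) + gcd(16,6) + gcd(12,1) = 1+1+2+1 = 5.
By Pick's theorem A = I + B/2 − 1, so I = 52.5 − 5/2 + 1 = 51.

51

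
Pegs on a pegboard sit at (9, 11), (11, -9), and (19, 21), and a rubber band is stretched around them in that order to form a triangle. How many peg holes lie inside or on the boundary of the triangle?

118

The shoelace formula gives twice the area as |[9·(-9) − 11·11] + [11·21 − 19·(-9)] + [19·11 − 9·21]| = 220, so the area is 110.
The number of boundary lattice points is Σ gcd(|Δx|,|Δy|) = gcd(2,20) + gcd(8,30) + gcd(10,10) = 2+2+10 = 14.
Pick's theorem gives I = A − B/2 + 1 = 110 − 14/2 + 1 = 104, so the closed region contains I + B = 104 + 14 = 118 lattice points.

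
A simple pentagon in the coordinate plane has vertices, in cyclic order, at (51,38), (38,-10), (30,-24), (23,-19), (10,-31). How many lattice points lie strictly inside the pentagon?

571

By the shoelace formula, twice the signed area is |[51·(-10) − 38·38] + [38·(-24) − 30·(-10)] + [30·(-19) − 23·(-24)] + [23·(-31) − 10·(-19)] + [10·38 − 51·(-31)]| = 1146, so the area is 573.
Along each edge there are gcd(|Δx|,|Δy|)+1 lattice points, so counting each shared vertex once the boundary has gcd(13,48) + gcd(8,14) + gcd(7,5) + gcd(13,12) + gcd(41,69) = 1+2+1+1+1 = 6.
Pick's theorem gives I = A − B/2 + 1 = 573 − 6/2 + 1 = 571.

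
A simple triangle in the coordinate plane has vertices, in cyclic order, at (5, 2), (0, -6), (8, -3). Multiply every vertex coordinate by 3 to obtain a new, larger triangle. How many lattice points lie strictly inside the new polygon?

217

The shoelace formula gives twice the area as |[5·(-6) − 0·2] + [0·(-3) − 8·(-6)] + [8·2 − 5·(-3)]| = 49, so the area is 24.5.
Along each edge there are gcd(|Δx|,|Δy|)+1 lattice points, so counting each shared vertex once the boundary has gcd(5,8) + gcd(8,3) + gcd(3,5) = 1+1+1 = 3.
Scaling by 3 multiplies the area by 3² = 9 (so the new area is 441/2) and multiplies the boundary lattice-point count by 3, giving 9.
By Pick's theorem, the interior count of the dilated polygon is 441/2 − 9/2 + 1 = 217.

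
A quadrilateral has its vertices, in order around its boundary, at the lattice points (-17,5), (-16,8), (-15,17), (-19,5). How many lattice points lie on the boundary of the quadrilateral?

8

Summing gcd(|Δx|,|Δy|) over the edges gives the boundary count: gcd(1,3) + gcd(1,9) + gcd(4,12) + gcd(2,0) = 1+1+4+2 = 8.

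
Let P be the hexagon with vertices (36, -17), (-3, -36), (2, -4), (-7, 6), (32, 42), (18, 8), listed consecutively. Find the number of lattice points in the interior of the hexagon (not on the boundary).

1426

Using the shoelace formula, 2A = |[36·(-36) − (-3)·(-17)] + [(-3)·(-4) − 2·(-36)] + [2·6 − (-7)·(-4)] + [(-7)·42 − 32·6] + [32·8 − 18·42] + [18·(-17) − 36·8]| = 2859, so the area is 1429.5.
The number of boundary lattice points is Σ gcd(|Δx|,|Δy|) = gcd(39,19) + gcd(5,32) + gcd(9,10) + gcd(39,36) + gcd(14,34) + gcd(18,25) = 1+1+1+3+2+1 = 9.
Pick's theorem gives I = A − B/2 + 1 = 1429.5 − 9/2 + 1 = 1426.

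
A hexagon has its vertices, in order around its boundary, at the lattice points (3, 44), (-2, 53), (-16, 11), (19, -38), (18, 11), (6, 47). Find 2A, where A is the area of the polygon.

3268

By the shoelace formula, twice the signed area is |[3·53 − (-2)·44] + [(-2)·11 − (-16)·53] + [(-16)·(-38) − 19·11] + [19·11 − 18·(-38)] + [18·47 − 6·11] + [6·44 − 3·47]| = 3268, so the area is 1634.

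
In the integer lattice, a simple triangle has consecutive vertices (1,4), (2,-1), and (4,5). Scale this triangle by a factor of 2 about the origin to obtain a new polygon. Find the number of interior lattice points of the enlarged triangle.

Using the shoelace formula, 2A = |[1·(-1) − 2·4] + [2·5 − 4·(-1)] + [4·4 − 1·5]| = 16, so the area is 8.
Summing gcd(|Δx|,|Δy|) over the edges gives the boundary count: gcd(1,5) + gcd(2,6) + gcd(3,1) = 1+2+1 = 4.
Scaling by 2 multiplies the area by 2² = 4 (so the new area is 32) and multiplies the boundary lattice-point count by 2, giving 8.
By Pick's theorem, the interior count of the dilated polygon is 32 − 8/2 + 1 = 29.

29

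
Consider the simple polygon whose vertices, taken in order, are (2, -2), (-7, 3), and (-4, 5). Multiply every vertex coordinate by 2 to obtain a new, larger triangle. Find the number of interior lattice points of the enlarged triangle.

Using the shoelace formula, 2A = |(2·3 − (-7)·(-2)) + ((-7)·5 − (-4)·3) + ((-4)·(-2) − 2·5)| = 33, so the area is 33/2.
Along each edge there are gcd(|Δx|,|Δy|)+1 lattice points, so counting each shared vertex once the boundary has gcd(9,5) + gcd(3,2) + gcd(6,7) = 1+1+1 = 3.
Scaling by 2 multiplies the area by 2² = 4 (so the new area is 66) and multiplies the boundary lattice-point count by 2, giving 6.
By Pick's theorem, the interior count of the dilated polygon is 66 − 6/2 + 1 = 64.

64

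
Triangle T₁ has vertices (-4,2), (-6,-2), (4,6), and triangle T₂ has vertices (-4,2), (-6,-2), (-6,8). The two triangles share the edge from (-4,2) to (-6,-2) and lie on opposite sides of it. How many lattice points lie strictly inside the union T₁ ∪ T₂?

The union is the simple quadrilateral with vertices (-4,2), (4,6), (-6,-2), (-6,8) in order.
Using the shoelace formula, 2A = |[(-4)·6 − 4·2] + [4·(-2) − (-6)·6] + [(-6)·8 − (-6)·(-2)] + [(-6)·2 − (-4)·8]| = 44, so the area is 22.
Summing gcd(|Δx|,|Δy|) over the edges gives the boundary count: gcd(8,4) + gcd(10,8) + gcd(0,10) + gcd(2,6) = 4+2+10+2 = 18.
By Pick's theorem I = A − B/2 + 1 = 22 − 18/2 + 1 = 14.

14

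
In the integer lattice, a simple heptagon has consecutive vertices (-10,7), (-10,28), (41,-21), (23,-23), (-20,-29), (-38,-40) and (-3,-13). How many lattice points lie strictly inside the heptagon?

1394

Using the shoelace formula, 2A = |((-10)·28 − (-10)·7) + ((-10)·(-21) − 41·28) + (41·(-23) − 23·(-21)) + (23·(-29) − (-20)·(-23)) + ((-20)·(-40) − (-38)·(-29)) + ((-38)·(-13) − (-3)·(-40)) + ((-3)·7 − (-10)·(-13))| = 2814, so the area is 1407.
Along each edge there are gcd(|Δx|,|Δy|)+1 lattice points, so counting each shared vertex once the boundary has gcd(0,21) + gcd(51,49) + gcd(18,2) + gcd(43,6) + gcd(18,11) + gcd(35,27) + gcd(7,20) = 21+1+2+1+1+1+1 = 28.
Pick's theorem gives I = A − B/2 + 1 = 1407 − 28/2 + 1 = 1394.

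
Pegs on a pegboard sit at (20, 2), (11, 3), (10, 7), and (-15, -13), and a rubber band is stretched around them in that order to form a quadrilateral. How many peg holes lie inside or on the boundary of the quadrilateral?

By the shoelace formula, twice the signed area is |[20·3 − 11·2] + [11·7 − 10·3] + [10·(-13) − (-15)·7] + [(-15)·2 − 20·(-13)]| = 290, so the area is 145.
The number of boundary lattice points is Σ gcd(|Δx|,|Δy|) = gcd(9,1) + gcd(1,4) + gcd(25,20) + gcd(35,15) = 1+1+5+5 = 12.
Pick's theorem gives I = A − B/2 + 1 = 145 − 12/2 + 1 = 140, so the closed region contains I + B = 140 + 12 = 152 lattice points.

152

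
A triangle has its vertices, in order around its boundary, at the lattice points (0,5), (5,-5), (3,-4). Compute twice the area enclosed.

The shoelace formula gives twice the area as |(0·(-5) − 5·5) + (5·(-4) − 3·(-5)) + (3·5 − 0·(-4))| = 15, so the area is 7.5.

15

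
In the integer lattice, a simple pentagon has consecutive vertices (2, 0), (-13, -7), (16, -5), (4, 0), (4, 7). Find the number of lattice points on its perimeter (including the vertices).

11

The number of boundary lattice points is Σ gcd(|Δx|,|Δy|) = gcd(15,7) + gcd(29,2) + gcd(12,5) + gcd(0,7) + gcd(2,7) = 1+1+1+7+1 = 11.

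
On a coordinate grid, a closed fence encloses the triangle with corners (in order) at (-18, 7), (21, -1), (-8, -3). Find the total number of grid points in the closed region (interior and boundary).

The shoelace formula gives twice the area as |((-18)·(-1) − 21·7) + (21·(-3) − (-8)·(-1)) + ((-8)·7 − (-18)·(-3))| = 310, so the area is 155.
Along each edge there are gcd(|Δx|,|Δy|)+1 lattice points, so counting each shared vertex once the boundary has gcd(39,8) + gcd(29,2) + gcd(10,10) = 1+1+10 = 12.
Pick's theorem gives I = A − B/2 + 1 = 155 − 12/2 + 1 = 150, so the closed region contains I + B = 150 + 12 = 162 lattice points.

162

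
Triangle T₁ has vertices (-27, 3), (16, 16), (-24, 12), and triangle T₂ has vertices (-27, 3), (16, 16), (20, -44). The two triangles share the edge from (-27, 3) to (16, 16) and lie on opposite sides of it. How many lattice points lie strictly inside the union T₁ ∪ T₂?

1462

The union is the simple quadrilateral with vertices (-27, 3), (-24, 12), (16, 16), (20, -44) in order.
Using the shoelace formula, 2A = |((-27)·12 − (-24)·3) + ((-24)·16 − 16·12) + (16·(-44) − 20·16) + (20·3 − (-27)·(-44))| = 2980, so the area is 1490.
Summing gcd(|Δx|,|Δy|) over the edges gives the boundary count: gcd(3,9) + gcd(40,4) + gcd(4,60) + gcd(47,47) = 3+4+4+47 = 58.
By Pick's theorem I = A − B/2 + 1 = 1490 − 58/2 + 1 = 1462.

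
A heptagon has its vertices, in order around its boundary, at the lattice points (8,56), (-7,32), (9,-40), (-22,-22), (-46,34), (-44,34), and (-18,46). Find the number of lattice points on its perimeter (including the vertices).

26

Along each edge there are gcd(|Δx|,|Δy|)+1 lattice points, so counting each shared vertex once the boundary has gcd(15,24) + gcd(16,72) + gcd(31,18) + gcd(24,56) + gcd(2,0) + gcd(26,12) + gcd(26,10) = 3+8+1+8+2+2+2 = 26.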